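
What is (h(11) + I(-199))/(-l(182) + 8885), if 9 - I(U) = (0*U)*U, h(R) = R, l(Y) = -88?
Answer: 20/8973 ≈ 0.0022289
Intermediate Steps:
I(U) = 9 (I(U) = 9 - 0*U*U = 9 - 0*U = 9 - 1*0 = 9 + 0 = 9)
(h(11) + I(-199))/(-l(182) + 8885) = (11 + 9)/(-1*(-88) + 8885) = 20/(88 + 8885) = 20/8973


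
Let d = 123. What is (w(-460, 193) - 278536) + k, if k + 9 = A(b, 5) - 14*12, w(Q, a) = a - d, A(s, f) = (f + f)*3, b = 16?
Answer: -278613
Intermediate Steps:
A(s, f) = 6*f (A(s, f) = (2*f)*3 = 6*f)
w(Q, a) = -123 + a (w(Q, a) = a - 1*123 = a - 123 = -123 + a)
k = -147 (k = -9 + (6*5 - 14*12) = -9 + (30 - 168) = -9 - 138 = -147)
(w(-460, 193) - 278536) + k = ((-123 + 193) - 278536) - 147 = (70 - 278536) - 147 = -278466 - 147 = -278613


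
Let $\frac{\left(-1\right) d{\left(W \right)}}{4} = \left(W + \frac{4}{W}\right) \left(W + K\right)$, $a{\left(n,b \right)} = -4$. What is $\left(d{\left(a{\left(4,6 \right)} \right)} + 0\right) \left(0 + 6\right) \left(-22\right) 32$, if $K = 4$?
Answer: $0$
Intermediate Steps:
$d{\left(W \right)} = - 4 \left(4 + W\right) \left(W + \frac{4}{W}\right)$ ($d{\left(W \right)} = - 4 \left(W + \frac{4}{W}\right) \left(W + 4\right) = - 4 \left(W + \frac{4}{W}\right) \left(4 + W\right) = - 4 \left(4 + W\right) \left(W + \frac{4}{W}\right)$)
$\left(d{\left(a{\left(4,6 \right)} \right)} + 0\right) \left(0 + 6\right) \left(-22\right) 32 = \left(\left(-16 - \frac{64}{-4} - -64 - 4 \left(-4\right)^{2}\right) + 0\right) \left(0 + 6\right) \left(-22\right) 32 = \left(\left(-16 - -16 + 64 - 64\right) + 0\right) 6 \left(-22\right) 32 = \left(\left(-16 + 16 + 64 - 64\right) + 0\right) 6 \left(-22\right) 32 = \left(0 + 0\right) 6 \left(-22\right) 32 = 0 \cdot 6 \left(-22\right) 32 = 0 \left(-22\right) 32 = 0 \cdot 32 = 0$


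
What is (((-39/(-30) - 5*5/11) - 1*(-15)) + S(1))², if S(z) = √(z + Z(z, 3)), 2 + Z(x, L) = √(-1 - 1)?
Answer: (1543 + 110*√(-1 + I*√2))²/12100 ≈ 212.74 + 34.204*I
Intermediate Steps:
Z(x, L) = -2 + I*√2 (Z(x, L) = -2 + √(-1 - 1) = -2 + √(-2) = -2 + I*√2)
S(z) = √(-2 + z + I*√2) (S(z) = √(z + (-2 + I*√2)) = √(-2 + z + I*√2))
(((-39/(-30) - 5*5/11) - 1*(-15)) + S(1))² = (((-39/(-30) - 5*5/11) - 1*(-15)) + √(-2 + 1 + I*√2))² = (((-39*(-1/30) - 25*1/11) + 15) + √(-1 + I*√2))² = (((13/10 - 25/11) + 15) + √(-1 + I*√2))² = ((-107/110 + 15) + √(-1 + I*√2))² = (1543/110 + √(-1 + I*√2))²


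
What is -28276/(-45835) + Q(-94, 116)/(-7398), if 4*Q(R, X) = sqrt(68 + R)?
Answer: 28276/45835 - I*sqrt(26)/29592 ≈ 0.61691 - 0.00017231*I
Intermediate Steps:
Q(R, X) = sqrt(68 + R)/4
-28276/(-45835) + Q(-94, 116)/(-7398) = -28276/(-45835) + (sqrt(68 - 94)/4)/(-7398) = -28276*(-1/45835) + (sqrt(-26)/4)*(-1/7398) = 28276/45835 + ((I*sqrt(26))/4)*(-1/7398) = 28276/45835 + (I*sqrt(26)/4)*(-1/7398) = 28276/45835 - I*sqrt(26)/29592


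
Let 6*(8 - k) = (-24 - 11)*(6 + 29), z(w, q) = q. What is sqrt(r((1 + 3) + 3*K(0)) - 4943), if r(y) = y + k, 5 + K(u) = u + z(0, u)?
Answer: I*sqrt(170706)/6 ≈ 68.861*I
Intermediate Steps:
K(u) = -5 + 2*u (K(u) = -5 + (u + u) = -5 + 2*u)
k = 1273/6 (k = 8 - (-24 - 11)*(6 + 29)/6 = 8 - (-35)*35/6 = 8 - 1/6*(-1225) = 8 + 1225/6 = 1273/6 ≈ 212.17)
r(y) = 1273/6 + y (r(y) = y + 1273/6 = 1273/6 + y)
sqrt(r((1 + 3) + 3*K(0)) - 4943) = sqrt((1273/6 + ((1 + 3) + 3*(-5 + 2*0))) - 4943) = sqrt((1273/6 + (4 + 3*(-5 + 0))) - 4943) = sqrt((1273/6 + (4 + 3*(-5))) - 4943) = sqrt((1273/6 + (4 - 15)) - 4943) = sqrt((1273/6 - 11) - 4943) = sqrt(1207/6 - 4943) = sqrt(-28451/6) = I*sqrt(170706)/6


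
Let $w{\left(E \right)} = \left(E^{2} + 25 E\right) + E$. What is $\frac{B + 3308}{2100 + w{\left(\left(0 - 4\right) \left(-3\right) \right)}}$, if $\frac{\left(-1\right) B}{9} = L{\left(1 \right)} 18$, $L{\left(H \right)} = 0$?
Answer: $\frac{827}{639} \approx 1.2942$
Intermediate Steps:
$w{\left(E \right)} = E^{2} + 26 E$
$B = 0$ ($B = - 9 \cdot 0 \cdot 18 = \left(-9\right) 0 = 0$)
$\frac{B + 3308}{2100 + w{\left(\left(0 - 4\right) \left(-3\right) \right)}} = \frac{0 + 3308}{2100 + \left(0 - 4\right) \left(-3\right) \left(26 + \left(0 - 4\right) \left(-3\right)\right)} = \frac{3308}{2100 + \left(-4\right) \left(-3\right) \left(26 - -12\right)} = \frac{3308}{2100 + 12 \left(26 + 12\right)} = \frac{3308}{2100 + 12 \cdot 38} = \frac{3308}{2100 + 456} = \frac{3308}{2556} = 3308 \cdot \frac{1}{2556} = \frac{827}{639}$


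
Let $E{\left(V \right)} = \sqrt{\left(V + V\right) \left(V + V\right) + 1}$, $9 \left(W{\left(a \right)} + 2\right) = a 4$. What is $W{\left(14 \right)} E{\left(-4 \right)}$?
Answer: $\frac{38 \sqrt{65}}{9} \approx 34.041$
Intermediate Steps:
$W{\left(a \right)} = -2 + \frac{4 a}{9}$ ($W{\left(a \right)} = -2 + \frac{a 4}{9} = -2 + \frac{4 a}{9}$)
$E{\left(V \right)} = \sqrt{1 + 4 V^{2}}$ ($E{\left(V \right)} = \sqrt{2 V 2 V + 1} = \sqrt{4 V^{2} + 1} = \sqrt{1 + 4 V^{2}}$)
$W{\left(14 \right)} E{\left(-4 \right)} = \left(-2 + \frac{4}{9} \cdot 14\right) \sqrt{1 + 4 \left(-4\right)^{2}} = \left(-2 + \frac{56}{9}\right) \sqrt{1 + 4 \cdot 16} = \frac{38 \sqrt{1 + 64}}{9} = \frac{38 \sqrt{65}}{9}$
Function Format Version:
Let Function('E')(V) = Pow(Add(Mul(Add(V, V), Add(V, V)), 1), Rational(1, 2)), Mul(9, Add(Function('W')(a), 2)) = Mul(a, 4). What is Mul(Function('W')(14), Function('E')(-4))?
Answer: Mul(Rational(38, 9), Pow(65, Rational(1, 2))) ≈ 34.041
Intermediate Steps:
Function('W')(a) = Add(-2, Mul(Rational(4, 9), a)) (Function('W')(a) = Add(-2, Mul(Rational(1, 9), Mul(a, 4))) = Add(-2, Mul(Rational(1, 9), Mul(4, a))) = Add(-2, Mul(Rational(4, 9), a)))
Function('E')(V) = Pow(Add(1, Mul(4, Pow(V, 2))), Rational(1, 2)) (Function('E')(V) = Pow(Add(Mul(Mul(2, V), Mul(2, V)), 1), Rational(1, 2)) = Pow(Add(Mul(4, Pow(V, 2)), 1), Rational(1, 2)) = Pow(Add(1, Mul(4, Pow(V, 2))), Rational(1, 2)))
Mul(Function('W')(14), Function('E')(-4)) = Mul(Add(-2, Mul(Rational(4, 9), 14)), Pow(Add(1, Mul(4, Pow(-4, 2))), Rational(1, 2))) = Mul(Add(-2, Rational(56, 9)), Pow(Add(1, Mul(4, 16)), Rational(1, 2))) = Mul(Rational(38, 9), Pow(Add(1, 64), Rational(1, 2))) = Mul(Rational(38, 9), Pow(65, Rational(1, 2)))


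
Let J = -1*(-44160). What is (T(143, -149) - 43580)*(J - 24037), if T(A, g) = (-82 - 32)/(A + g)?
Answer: -876578003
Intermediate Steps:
T(A, g) = -114/(A + g)
J = 44160
(T(143, -149) - 43580)*(J - 24037) = (-114/(143 - 149) - 43580)*(44160 - 24037) = (-114/(-6) - 43580)*20123 = (-114*(-1/6) - 43580)*20123 = (19 - 43580)*20123 = -43561*20123 = -876578003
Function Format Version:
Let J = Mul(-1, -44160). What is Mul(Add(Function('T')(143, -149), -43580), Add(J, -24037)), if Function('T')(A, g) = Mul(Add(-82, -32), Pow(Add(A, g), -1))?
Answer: -876578003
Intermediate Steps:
Function('T')(A, g) = Mul(-114, Pow(Add(A, g), -1))
J = 44160
Mul(Add(Function('T')(143, -149), -43580), Add(J, -24037)) = Mul(Add(Mul(-114, Pow(Add(143, -149), -1)), -43580), Add(44160, -24037)) = Mul(Add(Mul(-114, Pow(-6, -1)), -43580), 20123) = Mul(Add(Mul(-114, Rational(-1, 6)), -43580), 20123) = Mul(Add(19, -43580), 20123) = Mul(-43561, 20123) = -876578003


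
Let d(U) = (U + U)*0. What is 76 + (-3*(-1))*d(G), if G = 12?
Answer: 76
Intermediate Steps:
d(U) = 0 (d(U) = (2*U)*0 = 0)
76 + (-3*(-1))*d(G) = 76 - 3*(-1)*0 = 76 + 3*0 = 76 + 0 = 76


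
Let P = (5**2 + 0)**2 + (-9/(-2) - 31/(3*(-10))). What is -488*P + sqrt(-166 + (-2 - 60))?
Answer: -4615504/15 + 2*I*sqrt(57) ≈ -3.077e+5 + 15.1*I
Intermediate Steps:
P = 9458/15 (P = (25 + 0)**2 + (-9*(-1/2) - 31/(-30)) = 25**2 + (9/2 - 31*(-1/30)) = 625 + (9/2 + 31/30) = 625 + 83/15 = 9458/15 ≈ 630.53)
-488*P + sqrt(-166 + (-2 - 60)) = -488*9458/15 + sqrt(-166 + (-2 - 60)) = -4615504/15 + sqrt(-166 - 62) = -4615504/15 + sqrt(-228) = -4615504/15 + 2*I*sqrt(57)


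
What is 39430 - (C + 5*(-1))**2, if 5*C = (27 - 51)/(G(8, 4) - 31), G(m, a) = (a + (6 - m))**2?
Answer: 79798661/2025 ≈ 39407.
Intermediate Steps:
G(m, a) = (6 + a - m)**2
C = 8/45 (C = ((27 - 51)/((6 + 4 - 1*8)**2 - 31))/5 = (-24/((6 + 4 - 8)**2 - 31))/5 = (-24/(2**2 - 31))/5 = (-24/(4 - 31))/5 = (-24/(-27))/5 = (-24*(-1/27))/5 = (1/5)*(8/9) = 8/45 ≈ 0.17778)
39430 - (C + 5*(-1))**2 = 39430 - (8/45 + 5*(-1))**2 = 39430 - (8/45 - 5)**2 = 39430 - (-217/45)**2 = 39430 - 1*47089/2025 = 39430 - 47089/2025 = 79798661/2025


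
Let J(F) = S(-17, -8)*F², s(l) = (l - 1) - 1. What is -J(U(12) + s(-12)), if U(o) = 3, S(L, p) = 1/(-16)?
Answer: 121/16 ≈ 7.5625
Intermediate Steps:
s(l) = -2 + l (s(l) = (-1 + l) - 1 = -2 + l)
S(L, p) = -1/16
J(F) = -F²/16
-J(U(12) + s(-12)) = -(-1)*(3 + (-2 - 12))²/16 = -(-1)*(3 - 14)²/16 = -(-1)*(-11)²/16 = -(-1)*121/16 = -1*(-121/16) = 121/16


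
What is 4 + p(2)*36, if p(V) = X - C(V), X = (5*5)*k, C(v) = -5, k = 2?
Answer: 1984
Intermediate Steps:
X = 50 (X = (5*5)*2 = 25*2 = 50)
p(V) = 55 (p(V) = 50 - 1*(-5) = 50 + 5 = 55)
4 + p(2)*36 = 4 + 55*36 = 4 + 1980 = 1984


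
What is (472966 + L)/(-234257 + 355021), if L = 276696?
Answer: 374831/60382 ≈ 6.2077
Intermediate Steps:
(472966 + L)/(-234257 + 355021) = (472966 + 276696)/(-234257 + 355021) = 749662/120764 = 749662*(1/120764) = 374831/60382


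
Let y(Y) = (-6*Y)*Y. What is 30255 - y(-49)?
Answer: 44661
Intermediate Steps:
y(Y) = -6*Y²
30255 - y(-49) = 30255 - (-6)*(-49)² = 30255 - (-6)*2401 = 30255 - 1*(-14406) = 30255 + 14406 = 44661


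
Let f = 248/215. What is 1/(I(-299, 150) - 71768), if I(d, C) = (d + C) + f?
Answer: -215/15461907 ≈ -1.3905e-5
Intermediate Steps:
f = 248/215 (f = 248*(1/215) = 248/215 ≈ 1.1535)
I(d, C) = 248/215 + C + d (I(d, C) = (d + C) + 248/215 = (C + d) + 248/215 = 248/215 + C + d)
1/(I(-299, 150) - 71768) = 1/((248/215 + 150 - 299) - 71768) = 1/(-31787/215 - 71768) = 1/(-15461907/215) = -215/15461907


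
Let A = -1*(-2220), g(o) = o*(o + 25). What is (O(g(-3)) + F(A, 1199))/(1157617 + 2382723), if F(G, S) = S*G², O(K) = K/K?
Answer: 5909151601/3540340 ≈ 1669.1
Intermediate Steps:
g(o) = o*(25 + o)
O(K) = 1
A = 2220
(O(g(-3)) + F(A, 1199))/(1157617 + 2382723) = (1 + 1199*2220²)/(1157617 + 2382723) = (1 + 1199*4928400)/3540340 = (1 + 5909151600)*(1/3540340) = 5909151601*(1/3540340) = 5909151601/3540340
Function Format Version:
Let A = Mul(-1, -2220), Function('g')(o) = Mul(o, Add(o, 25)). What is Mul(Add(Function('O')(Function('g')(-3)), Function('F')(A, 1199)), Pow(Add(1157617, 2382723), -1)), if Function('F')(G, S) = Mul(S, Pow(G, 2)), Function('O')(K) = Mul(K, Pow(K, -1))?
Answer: Rational(5909151601, 3540340) ≈ 1669.1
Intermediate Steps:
Function('g')(o) = Mul(o, Add(25, o))
Function('O')(K) = 1
A = 2220
Mul(Add(Function('O')(Function('g')(-3)), Function('F')(A, 1199)), Pow(Add(1157617, 2382723), -1)) = Mul(Add(1, Mul(1199, Pow(2220, 2))), Pow(Add(1157617, 2382723), -1)) = Mul(Add(1, Mul(1199, 4928400)), Pow(3540340, -1)) = Mul(Add(1, 5909151600), Rational(1, 3540340)) = Mul(5909151601, Rational(1, 3540340)) = Rational(5909151601, 3540340)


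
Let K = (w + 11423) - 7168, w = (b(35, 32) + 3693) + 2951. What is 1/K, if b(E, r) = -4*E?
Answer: 1/10759 ≈ 9.2945e-5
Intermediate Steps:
w = 6504 (w = (-4*35 + 3693) + 2951 = (-140 + 3693) + 2951 = 3553 + 2951 = 6504)
K = 10759 (K = (6504 + 11423) - 7168 = 17927 - 7168 = 10759)
1/K = 1/10759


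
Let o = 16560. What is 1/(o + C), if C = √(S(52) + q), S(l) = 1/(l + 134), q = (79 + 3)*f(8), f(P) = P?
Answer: 3080160/51007327583 - √22695162/51007327583 ≈ 6.0293e-5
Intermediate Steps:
q = 656 (q = (79 + 3)*8 = 82*8 = 656)
S(l) = 1/(134 + l)
C = √22695162/186 (C = √(1/(134 + 52) + 656) = √(1/186 + 656) = √(122017/186) = √22695162/186 ≈ 25.613)
1/(o + C) = 1/(16560 + √22695162/186)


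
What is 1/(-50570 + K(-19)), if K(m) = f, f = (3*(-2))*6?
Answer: -1/50606 ≈ -1.9761e-5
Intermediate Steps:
f = -36 (f = -6*6 = -36)
K(m) = -36
1/(-50570 + K(-19)) = 1/(-50570 - 36) = 1/(-50606) = -1/50606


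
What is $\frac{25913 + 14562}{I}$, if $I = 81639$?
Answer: $\frac{40475}{81639} \approx 0.49578$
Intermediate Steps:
$\frac{25913 + 14562}{I} = \frac{25913 + 14562}{81639} = 40475 \cdot \frac{1}{81639} = \frac{40475}{81639}$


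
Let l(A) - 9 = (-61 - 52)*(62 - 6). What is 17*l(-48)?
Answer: -107423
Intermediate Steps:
l(A) = -6319 (l(A) = 9 + (-61 - 52)*(62 - 6) = 9 - 113*56 = 9 - 6328 = -6319)
17*l(-48) = 17*(-6319) = -107423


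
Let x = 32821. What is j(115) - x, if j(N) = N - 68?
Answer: -32774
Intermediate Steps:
j(N) = -68 + N
j(115) - x = (-68 + 115) - 1*32821 = 47 - 32821 = -32774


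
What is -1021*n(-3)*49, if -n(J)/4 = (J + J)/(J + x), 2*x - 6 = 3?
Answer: -800464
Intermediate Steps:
x = 9/2 (x = 3 + (½)*3 = 3 + 3/2 = 9/2 ≈ 4.5000)
n(J) = -8*J/(9/2 + J) (n(J) = -4*(J + J)/(J + 9/2) = -4*2*J/(9/2 + J) = -8*J/(9/2 + J))
-1021*n(-3)*49 = -1021*(-16*(-3)/(9 + 2*(-3)))*49 = -1021*(-16*(-3)/(9 - 6))*49 = -1021*(-16*(-3)/3)*49 = -1021*(-16*(-3)*⅓)*49 = -16336*49 = -1021*784 = -800464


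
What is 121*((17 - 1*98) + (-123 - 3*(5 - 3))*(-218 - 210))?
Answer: 6670851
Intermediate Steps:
121*((17 - 1*98) + (-123 - 3*(5 - 3))*(-218 - 210)) = 121*((17 - 98) + (-123 - 3*2)*(-428)) = 121*(-81 + (-123 - 6)*(-428)) = 121*(-81 - 129*(-428)) = 121*(-81 + 55212) = 121*55131 = 6670851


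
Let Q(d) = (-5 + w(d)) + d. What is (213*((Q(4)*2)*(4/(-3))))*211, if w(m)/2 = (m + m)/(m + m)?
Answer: -119848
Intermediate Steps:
w(m) = 2 (w(m) = 2*((m + m)/(m + m)) = 2*((2*m)/((2*m))) = 2*((2*m)*(1/(2*m))) = 2*1 = 2)
Q(d) = -3 + d (Q(d) = (-5 + 2) + d = -3 + d)
(213*((Q(4)*2)*(4/(-3))))*211 = (213*(((-3 + 4)*2)*(4/(-3))))*211 = (213*((1*2)*(4*(-⅓))))*211 = (213*(2*(-4/3)))*211 = (213*(-8/3))*211 = -568*211 = -119848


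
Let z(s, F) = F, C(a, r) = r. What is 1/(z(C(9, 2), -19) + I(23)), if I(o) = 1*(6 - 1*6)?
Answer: -1/19 ≈ -0.052632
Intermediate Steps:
I(o) = 0 (I(o) = 1*(6 - 6) = 1*0 = 0)
1/(z(C(9, 2), -19) + I(23)) = 1/(-19 + 0) = 1/(-19) = -1/19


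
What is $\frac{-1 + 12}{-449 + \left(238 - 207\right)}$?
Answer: $- \frac{1}{38} \approx -0.026316$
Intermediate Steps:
$\frac{-1 + 12}{-449 + \left(238 - 207\right)} = \frac{11}{-449 + 31} = \frac{11}{-418} = 11 \left(- \frac{1}{418}\right) = - \frac{1}{38}$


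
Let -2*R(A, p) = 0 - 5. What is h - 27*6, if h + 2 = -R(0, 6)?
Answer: -333/2 ≈ -166.50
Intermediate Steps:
R(A, p) = 5/2 (R(A, p) = -(0 - 5)/2 = -½*(-5) = 5/2)
h = -9/2 (h = -2 - 1*5/2 = -2 - 5/2 = -9/2 ≈ -4.5000)
h - 27*6 = -9/2 - 27*6 = -9/2 - 162 = -333/2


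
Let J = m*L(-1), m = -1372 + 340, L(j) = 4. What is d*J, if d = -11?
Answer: 45408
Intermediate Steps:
m = -1032
J = -4128 (J = -1032*4 = -4128)
d*J = -11*(-4128) = 45408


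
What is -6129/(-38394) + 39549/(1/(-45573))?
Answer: -2562965272267/1422 ≈ -1.8024e+9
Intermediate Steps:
-6129/(-38394) + 39549/(1/(-45573)) = -6129*(-1/38394) + 39549/(-1/45573) = 227/1422 + 39549*(-45573) = 227/1422 - 1802366577 = -2562965272267/1422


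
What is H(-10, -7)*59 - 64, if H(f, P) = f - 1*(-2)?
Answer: -536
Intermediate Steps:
H(f, P) = 2 + f (H(f, P) = f + 2 = 2 + f)
H(-10, -7)*59 - 64 = (2 - 10)*59 - 64 = -8*59 - 64 = -472 - 64 = -536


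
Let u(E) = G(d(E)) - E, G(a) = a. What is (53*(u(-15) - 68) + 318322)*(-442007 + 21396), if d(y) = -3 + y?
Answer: -132306975549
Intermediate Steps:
u(E) = -3 (u(E) = (-3 + E) - E = -3)
(53*(u(-15) - 68) + 318322)*(-442007 + 21396) = (53*(-3 - 68) + 318322)*(-442007 + 21396) = (53*(-71) + 318322)*(-420611) = (-3763 + 318322)*(-420611) = 314559*(-420611) = -132306975549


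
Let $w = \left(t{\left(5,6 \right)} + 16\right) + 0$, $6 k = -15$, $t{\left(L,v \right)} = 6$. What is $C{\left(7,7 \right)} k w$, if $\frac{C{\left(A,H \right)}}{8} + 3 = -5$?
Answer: $3520$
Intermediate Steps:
$C{\left(A,H \right)} = -64$ ($C{\left(A,H \right)} = -24 + 8 \left(-5\right) = -24 - 40 = -64$)
$k = - \frac{5}{2}$ ($k = \frac{1}{6} \left(-15\right) = - \frac{5}{2} \approx -2.5$)
$w = 22$ ($w = \left(6 + 16\right) + 0 = 22 + 0 = 22$)
$C{\left(7,7 \right)} k w = \left(-64\right) \left(- \frac{5}{2}\right) 22 = 160 \cdot 22 = 3520$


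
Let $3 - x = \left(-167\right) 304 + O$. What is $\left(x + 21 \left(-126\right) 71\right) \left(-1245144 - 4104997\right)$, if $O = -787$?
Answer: $729267019428$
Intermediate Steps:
$x = 51558$ ($x = 3 - \left(\left(-167\right) 304 - 787\right) = 3 - \left(-50768 - 787\right) = 3 - -51555 = 3 + 51555 = 51558$)
$\left(x + 21 \left(-126\right) 71\right) \left(-1245144 - 4104997\right) = \left(51558 + 21 \left(-126\right) 71\right) \left(-1245144 - 4104997\right) = \left(51558 - 187866\right) \left(-5350141\right) = \left(-136308\right) \left(-5350141\right) = 729267019428$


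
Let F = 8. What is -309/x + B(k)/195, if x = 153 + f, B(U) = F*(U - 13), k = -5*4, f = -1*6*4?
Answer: -10479/2795 ≈ -3.7492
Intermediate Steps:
f = -24 (f = -6*4 = -24)
k = -20
B(U) = -104 + 8*U (B(U) = 8*(U - 13) = 8*(-13 + U) = -104 + 8*U)
x = 129 (x = 153 - 24 = 129)
-309/x + B(k)/195 = -309/129 + (-104 + 8*(-20))/195 = -309*1/129 + (-104 - 160)*(1/195) = -103/43 - 264*1/195 = -103/43 - 88/65 = -10479/2795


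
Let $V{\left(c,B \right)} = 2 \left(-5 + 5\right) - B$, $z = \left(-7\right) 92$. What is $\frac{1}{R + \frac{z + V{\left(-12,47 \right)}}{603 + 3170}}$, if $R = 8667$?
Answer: $\frac{3773}{32699900} \approx 0.00011538$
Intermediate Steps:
$z = -644$
$V{\left(c,B \right)} = - B$ ($V{\left(c,B \right)} = 2 \cdot 0 - B = 0 - B = - B$)
$\frac{1}{R + \frac{z + V{\left(-12,47 \right)}}{603 + 3170}} = \frac{1}{8667 + \frac{-644 - 47}{603 + 3170}} = \frac{1}{8667 + \frac{-644 - 47}{3773}} = \frac{1}{8667 - \frac{691}{3773}} = \frac{1}{\frac{32699900}{3773}} = \frac{3773}{32699900}$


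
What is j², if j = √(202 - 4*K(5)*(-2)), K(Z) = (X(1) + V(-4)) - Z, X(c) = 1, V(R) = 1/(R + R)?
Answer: 169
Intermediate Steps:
V(R) = 1/(2*R)
K(Z) = 7/8 - Z (K(Z) = (1 + (½)/(-4)) - Z = (1 + (½)*(-¼)) - Z = (1 - ⅛) - Z = 7/8 - Z)
j = 13 (j = √(202 - 4*(7/8 - 1*5)*(-2)) = √(202 - 4*(7/8 - 5)*(-2)) = √(202 - 4*(-33/8)*(-2)) = √(202 + (33/2)*(-2)) = √(202 - 33) = √169 = 13)
j² = 13² = 169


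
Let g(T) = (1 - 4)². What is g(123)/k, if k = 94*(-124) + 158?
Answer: -9/11498 ≈ -0.00078274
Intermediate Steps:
g(T) = 9 (g(T) = (-3)² = 9)
k = -11498 (k = -11656 + 158 = -11498)
g(123)/k = 9/(-11498) = 9*(-1/11498) = -9/11498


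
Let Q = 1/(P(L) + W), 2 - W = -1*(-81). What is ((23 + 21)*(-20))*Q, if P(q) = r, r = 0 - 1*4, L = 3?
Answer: 880/83 ≈ 10.602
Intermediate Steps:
r = -4 (r = 0 - 4 = -4)
W = -79 (W = 2 - (-1)*(-81) = 2 - 1*81 = 2 - 81 = -79)
P(q) = -4
Q = -1/83 (Q = 1/(-4 - 79) = 1/(-83) = -1/83 ≈ -0.012048)
((23 + 21)*(-20))*Q = ((23 + 21)*(-20))*(-1/83) = (44*(-20))*(-1/83) = -880*(-1/83) = 880/83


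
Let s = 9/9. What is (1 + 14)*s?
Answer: 15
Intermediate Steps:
s = 1 (s = 9*(⅑) = 1)
(1 + 14)*s = (1 + 14)*1 = 15*1 = 15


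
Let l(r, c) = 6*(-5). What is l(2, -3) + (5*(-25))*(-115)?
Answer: 14345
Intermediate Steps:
l(r, c) = -30
l(2, -3) + (5*(-25))*(-115) = -30 + (5*(-25))*(-115) = -30 - 125*(-115) = -30 + 14375 = 14345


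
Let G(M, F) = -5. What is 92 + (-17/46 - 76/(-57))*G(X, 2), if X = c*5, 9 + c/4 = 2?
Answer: 12031/138 ≈ 87.181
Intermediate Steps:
c = -28 (c = -36 + 4*2 = -36 + 8 = -28)
X = -140 (X = -28*5 = -140)
92 + (-17/46 - 76/(-57))*G(X, 2) = 92 + (-17/46 - 76/(-57))*(-5) = 92 + (-17*1/46 - 76*(-1/57))*(-5) = 92 + (-17/46 + 4/3)*(-5) = 92 + (133/138)*(-5) = 92 - 665/138 = 12031/138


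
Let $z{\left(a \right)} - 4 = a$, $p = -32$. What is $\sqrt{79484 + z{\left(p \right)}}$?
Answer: $4 \sqrt{4966} \approx 281.88$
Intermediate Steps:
$z{\left(a \right)} = 4 + a$
$\sqrt{79484 + z{\left(p \right)}} = \sqrt{79484 + \left(4 - 32\right)} = \sqrt{79484 - 28} = \sqrt{79456} = 4 \sqrt{4966}$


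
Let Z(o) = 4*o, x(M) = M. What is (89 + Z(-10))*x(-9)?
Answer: -441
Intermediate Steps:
(89 + Z(-10))*x(-9) = (89 + 4*(-10))*(-9) = (89 - 40)*(-9) = 49*(-9) = -441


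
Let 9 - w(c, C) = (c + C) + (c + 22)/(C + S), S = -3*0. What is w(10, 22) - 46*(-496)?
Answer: 250707/11 ≈ 22792.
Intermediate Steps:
S = 0
w(c, C) = 9 - C - c - (22 + c)/C (w(c, C) = 9 - ((c + C) + (c + 22)/(C + 0)) = 9 - ((C + c) + (22 + c)/C) = 9 - (C + c + (22 + c)/C) = 9 + (-C - c - (22 + c)/C) = 9 - C - c - (22 + c)/C)
w(10, 22) - 46*(-496) = (9 - 1*22 - 1*10 - 22/22 - 1*10/22) - 46*(-496) = (9 - 22 - 10 - 22*1/22 - 1*10*1/22) + 22816 = (9 - 22 - 10 - 1 - 5/11) + 22816 = -269/11 + 22816 = 250707/11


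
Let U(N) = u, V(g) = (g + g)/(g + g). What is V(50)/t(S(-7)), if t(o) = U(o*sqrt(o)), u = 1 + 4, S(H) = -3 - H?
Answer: 1/5 ≈ 0.20000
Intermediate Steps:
V(g) = 1 (V(g) = (2*g)/((2*g)) = (2*g)*(1/(2*g)) = 1)
u = 5
U(N) = 5
t(o) = 5
V(50)/t(S(-7)) = 1/5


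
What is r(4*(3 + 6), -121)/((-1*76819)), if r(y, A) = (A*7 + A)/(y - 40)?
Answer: -242/76819 ≈ -0.0031503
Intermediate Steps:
r(y, A) = 8*A/(-40 + y) (r(y, A) = (7*A + A)/(-40 + y) = (8*A)/(-40 + y) = 8*A/(-40 + y))
r(4*(3 + 6), -121)/((-1*76819)) = (8*(-121)/(-40 + 4*(3 + 6)))/((-1*76819)) = (8*(-121)/(-40 + 4*9))/(-76819) = (8*(-121)/(-40 + 36))*(-1/76819) = (8*(-121)/(-4))*(-1/76819) = (8*(-121)*(-1/4))*(-1/76819) = 242*(-1/76819) = -242/76819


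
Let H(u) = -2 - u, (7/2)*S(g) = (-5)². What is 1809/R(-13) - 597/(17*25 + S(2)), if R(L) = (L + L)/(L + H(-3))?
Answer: 32779023/39325 ≈ 833.54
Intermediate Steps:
S(g) = 50/7 (S(g) = (2/7)*(-5)² = (2/7)*25 = 50/7)
R(L) = 2*L/(1 + L) (R(L) = (L + L)/(L + (-2 - 1*(-3))) = (2*L)/(L + (-2 + 3)) = (2*L)/(L + 1) = (2*L)/(1 + L) = 2*L/(1 + L))
1809/R(-13) - 597/(17*25 + S(2)) = 1809/((2*(-13)/(1 - 13))) - 597/(17*25 + 50/7) = 1809/((2*(-13)/(-12))) - 597/(425 + 50/7) = 1809/((2*(-13)*(-1/12))) - 597/3025/7 = 1809/(13/6) - 597*7/3025 = 1809*(6/13) - 4179/3025 = 10854/13 - 4179/3025 = 32779023/39325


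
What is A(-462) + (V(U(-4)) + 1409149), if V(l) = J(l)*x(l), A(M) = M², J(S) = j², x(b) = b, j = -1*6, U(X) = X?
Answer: 1622449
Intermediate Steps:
j = -6
J(S) = 36 (J(S) = (-6)² = 36)
V(l) = 36*l
A(-462) + (V(U(-4)) + 1409149) = (-462)² + (36*(-4) + 1409149) = 213444 + (-144 + 1409149) = 213444 + 1409005 = 1622449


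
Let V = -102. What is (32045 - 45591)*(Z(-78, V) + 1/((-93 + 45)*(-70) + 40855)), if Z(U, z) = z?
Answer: 61091498234/44215 ≈ 1.3817e+6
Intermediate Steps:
(32045 - 45591)*(Z(-78, V) + 1/((-93 + 45)*(-70) + 40855)) = (32045 - 45591)*(-102 + 1/((-93 + 45)*(-70) + 40855)) = -13546*(-102 + 1/(-48*(-70) + 40855)) = -13546*(-102 + 1/(3360 + 40855)) = -13546*(-102 + 1/44215) = -13546*(-4509929/44215) = 61091498234/44215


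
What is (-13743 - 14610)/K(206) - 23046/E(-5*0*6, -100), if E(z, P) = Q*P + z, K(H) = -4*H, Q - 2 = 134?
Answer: 25286919/700400 ≈ 36.104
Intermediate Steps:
Q = 136 (Q = 2 + 134 = 136)
E(z, P) = z + 136*P (E(z, P) = 136*P + z = z + 136*P)
(-13743 - 14610)/K(206) - 23046/E(-5*0*6, -100) = (-13743 - 14610)/((-4*206)) - 23046/(-5*0*6 + 136*(-100)) = -28353/(-824) - 23046/(0*6 - 13600) = -28353*(-1/824) - 23046/(0 - 13600) = 28353/824 - 23046/(-13600) = 28353/824 - 23046*(-1/13600) = 28353/824 + 11523/6800 = 25286919/700400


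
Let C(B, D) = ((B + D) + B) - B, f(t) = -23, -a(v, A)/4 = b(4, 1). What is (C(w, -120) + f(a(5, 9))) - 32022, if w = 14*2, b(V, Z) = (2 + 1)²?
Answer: -32137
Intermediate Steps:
b(V, Z) = 9 (b(V, Z) = 3² = 9)
a(v, A) = -36 (a(v, A) = -4*9 = -36)
w = 28
C(B, D) = B + D (C(B, D) = (D + 2*B) - B = B + D)
(C(w, -120) + f(a(5, 9))) - 32022 = ((28 - 120) - 23) - 32022 = (-92 - 23) - 32022 = -115 - 32022 = -32137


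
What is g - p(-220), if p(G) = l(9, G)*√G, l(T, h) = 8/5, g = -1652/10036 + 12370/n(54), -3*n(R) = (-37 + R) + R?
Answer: -93138313/178139 - 16*I*√55/5 ≈ -522.84 - 23.732*I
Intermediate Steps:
n(R) = 37/3 - 2*R/3 (n(R) = -((-37 + R) + R)/3 = -(-37 + 2*R)/3 = 37/3 - 2*R/3)
g = -93138313/178139 (g = -1652/10036 + 12370/(37/3 - ⅔*54) = -1652*1/10036 + 12370/(37/3 - 36) = -413/2509 + 12370/(-71/3) = -413/2509 + 12370*(-3/71) = -413/2509 - 37110/71 = -93138313/178139 ≈ -522.84)
l(T, h) = 8/5 (l(T, h) = 8*(⅕) = 8/5)
p(G) = 8*√G/5
g - p(-220) = -93138313/178139 - 8*√(-220)/5 = -93138313/178139 - 8*2*I*√55/5 = -93138313/178139 - 16*I*√55/5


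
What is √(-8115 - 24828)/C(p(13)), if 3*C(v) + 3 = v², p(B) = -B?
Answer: 3*I*√32943/166 ≈ 3.2802*I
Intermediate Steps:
C(v) = -1 + v²/3
√(-8115 - 24828)/C(p(13)) = √(-8115 - 24828)/(-1 + (-1*13)²/3) = √(-32943)/(-1 + (⅓)*(-13)²) = (I*√32943)/(-1 + (⅓)*169) = (I*√32943)/(-1 + 169/3) = (I*√32943)/(166/3) = (I*√32943)*(3/166) = 3*I*√32943/166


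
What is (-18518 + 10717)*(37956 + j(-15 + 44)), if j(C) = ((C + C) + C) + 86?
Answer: -297444329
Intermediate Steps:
j(C) = 86 + 3*C (j(C) = (2*C + C) + 86 = 3*C + 86 = 86 + 3*C)
(-18518 + 10717)*(37956 + j(-15 + 44)) = (-18518 + 10717)*(37956 + (86 + 3*(-15 + 44))) = -7801*(37956 + (86 + 3*29)) = -7801*(37956 + (86 + 87)) = -7801*(37956 + 173) = -7801*38129 = -297444329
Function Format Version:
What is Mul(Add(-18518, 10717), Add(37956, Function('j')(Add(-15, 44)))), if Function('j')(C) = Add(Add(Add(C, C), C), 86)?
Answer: -297444329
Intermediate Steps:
Function('j')(C) = Add(86, Mul(3, C)) (Function('j')(C) = Add(Add(Mul(2, C), C), 86) = Add(Mul(3, C), 86) = Add(86, Mul(3, C)))
Mul(Add(-18518, 10717), Add(37956, Function('j')(Add(-15, 44)))) = Mul(Add(-18518, 10717), Add(37956, Add(86, Mul(3, Add(-15, 44))))) = Mul(-7801, Add(37956, Add(86, Mul(3, 29)))) = Mul(-7801, Add(37956, Add(86, 87))) = Mul(-7801, Add(37956, 173)) = Mul(-7801, 38129) = -297444329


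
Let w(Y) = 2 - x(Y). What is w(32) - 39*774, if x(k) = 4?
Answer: -30188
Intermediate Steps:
w(Y) = -2 (w(Y) = 2 - 1*4 = 2 - 4 = -2)
w(32) - 39*774 = -2 - 39*774 = -2 - 30186 = -30188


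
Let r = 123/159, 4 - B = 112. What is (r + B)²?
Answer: 32296489/2809 ≈ 11498.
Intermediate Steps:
B = -108 (B = 4 - 1*112 = 4 - 112 = -108)
r = 41/53 (r = 123*(1/159) = 41/53 ≈ 0.77359)
(r + B)² = (41/53 - 108)² = (-5683/53)² = 32296489/2809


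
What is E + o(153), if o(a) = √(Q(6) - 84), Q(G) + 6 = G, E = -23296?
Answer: -23296 + 2*I*√21 ≈ -23296.0 + 9.1651*I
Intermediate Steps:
Q(G) = -6 + G
o(a) = 2*I*√21 (o(a) = √((-6 + 6) - 84) = √(0 - 84) = √(-84) = 2*I*√21)
E + o(153) = -23296 + 2*I*√21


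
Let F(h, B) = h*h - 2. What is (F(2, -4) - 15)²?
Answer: 169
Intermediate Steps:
F(h, B) = -2 + h² (F(h, B) = h² - 2 = -2 + h²)
(F(2, -4) - 15)² = ((-2 + 2²) - 15)² = ((-2 + 4) - 15)² = (2 - 15)² = (-13)² = 169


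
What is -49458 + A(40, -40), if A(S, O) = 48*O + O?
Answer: -51418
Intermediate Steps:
A(S, O) = 49*O
-49458 + A(40, -40) = -49458 + 49*(-40) = -49458 - 1960 = -51418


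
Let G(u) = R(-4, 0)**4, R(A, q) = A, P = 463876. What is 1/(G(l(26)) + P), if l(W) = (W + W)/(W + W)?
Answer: 1/464132 ≈ 2.1546e-6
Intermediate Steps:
l(W) = 1 (l(W) = (2*W)/((2*W)) = (2*W)*(1/(2*W)) = 1)
G(u) = 256 (G(u) = (-4)**4 = 256)
1/(G(l(26)) + P) = 1/(256 + 463876) = 1/464132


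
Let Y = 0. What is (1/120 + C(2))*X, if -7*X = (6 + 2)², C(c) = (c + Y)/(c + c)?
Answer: -488/105 ≈ -4.6476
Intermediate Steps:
C(c) = ½ (C(c) = (c + 0)/(c + c) = c/((2*c)) = c*(1/(2*c)) = ½)
X = -64/7 (X = -(6 + 2)²/7 = -⅐*8² = -⅐*64 = -64/7 ≈ -9.1429)
(1/120 + C(2))*X = (1/120 + ½)*(-64/7) = (61/120)*(-64/7) = -488/105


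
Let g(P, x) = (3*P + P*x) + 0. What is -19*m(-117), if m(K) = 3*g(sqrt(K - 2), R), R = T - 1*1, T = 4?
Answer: -342*I*sqrt(119) ≈ -3730.8*I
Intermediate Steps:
R = 3 (R = 4 - 1*1 = 4 - 1 = 3)
g(P, x) = 3*P + P*x
m(K) = 18*sqrt(-2 + K) (m(K) = 3*(sqrt(K - 2)*(3 + 3)) = 3*(sqrt(-2 + K)*6) = 3*(6*sqrt(-2 + K)) = 18*sqrt(-2 + K))
-19*m(-117) = -342*sqrt(-2 - 117) = -342*sqrt(-119) = -342*I*sqrt(119)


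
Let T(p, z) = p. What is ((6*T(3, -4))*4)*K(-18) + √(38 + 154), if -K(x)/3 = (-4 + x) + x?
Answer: 8640 + 8*√3 ≈ 8653.9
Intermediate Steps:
K(x) = 12 - 6*x (K(x) = -3*((-4 + x) + x) = -3*(-4 + 2*x) = 12 - 6*x)
((6*T(3, -4))*4)*K(-18) + √(38 + 154) = ((6*3)*4)*(12 - 6*(-18)) + √(38 + 154) = (18*4)*(12 + 108) + √192 = 72*120 + 8*√3 = 8640 + 8*√3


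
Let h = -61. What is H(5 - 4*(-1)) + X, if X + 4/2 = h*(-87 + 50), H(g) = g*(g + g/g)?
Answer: 2345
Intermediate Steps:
H(g) = g*(1 + g) (H(g) = g*(g + 1) = g*(1 + g))
X = 2255 (X = -2 - 61*(-87 + 50) = -2 - 61*(-37) = -2 + 2257 = 2255)
H(5 - 4*(-1)) + X = (5 - 4*(-1))*(1 + (5 - 4*(-1))) + 2255 = (5 + 4)*(1 + (5 + 4)) + 2255 = 9*(1 + 9) + 2255 = 9*10 + 2255 = 90 + 2255 = 2345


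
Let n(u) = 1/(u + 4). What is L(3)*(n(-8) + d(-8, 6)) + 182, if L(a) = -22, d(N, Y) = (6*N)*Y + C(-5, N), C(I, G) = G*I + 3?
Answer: 11155/2 ≈ 5577.5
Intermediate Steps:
C(I, G) = 3 + G*I
d(N, Y) = 3 - 5*N + 6*N*Y (d(N, Y) = (6*N)*Y + (3 + N*(-5)) = 6*N*Y + (3 - 5*N) = 3 - 5*N + 6*N*Y)
n(u) = 1/(4 + u)
L(3)*(n(-8) + d(-8, 6)) + 182 = -22*(1/(4 - 8) + (3 - 5*(-8) + 6*(-8)*6)) + 182 = -22*(1/(-4) + (3 + 40 - 288)) + 182 = -22*(-¼ - 245) + 182 = -22*(-981/4) + 182 = 10791/2 + 182 = 11155/2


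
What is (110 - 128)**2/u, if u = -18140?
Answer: -81/4535 ≈ -0.017861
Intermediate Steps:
(110 - 128)**2/u = (110 - 128)**2/(-18140) = (-18)**2*(-1/18140) = 324*(-1/18140) = -81/4535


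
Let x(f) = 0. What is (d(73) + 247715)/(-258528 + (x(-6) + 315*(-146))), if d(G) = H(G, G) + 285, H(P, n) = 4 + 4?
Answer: -124004/152259 ≈ -0.81443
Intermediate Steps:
H(P, n) = 8
d(G) = 293 (d(G) = 8 + 285 = 293)
(d(73) + 247715)/(-258528 + (x(-6) + 315*(-146))) = (293 + 247715)/(-258528 + (0 + 315*(-146))) = 248008/(-258528 + (0 - 45990)) = 248008/(-258528 - 45990) = 248008/(-304518) = 248008*(-1/304518) = -124004/152259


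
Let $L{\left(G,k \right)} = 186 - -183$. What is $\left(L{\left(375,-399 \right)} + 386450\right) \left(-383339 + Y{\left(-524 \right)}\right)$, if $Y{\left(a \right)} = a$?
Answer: $-148485501797$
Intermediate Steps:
$L{\left(G,k \right)} = 369$ ($L{\left(G,k \right)} = 186 + 183 = 369$)
$\left(L{\left(375,-399 \right)} + 386450\right) \left(-383339 + Y{\left(-524 \right)}\right) = \left(369 + 386450\right) \left(-383339 - 524\right) = 386819 \left(-383863\right) = -148485501797$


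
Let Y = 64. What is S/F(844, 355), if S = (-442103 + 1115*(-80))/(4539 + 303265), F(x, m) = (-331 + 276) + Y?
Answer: -177101/923412 ≈ -0.19179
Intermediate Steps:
F(x, m) = 9 (F(x, m) = (-331 + 276) + 64 = -55 + 64 = 9)
S = -531303/307804 (S = (-442103 - 89200)/307804 = -531303*1/307804 = -531303/307804 ≈ -1.7261)
S/F(844, 355) = -531303/307804/9 = -531303/307804*1/9 = -177101/923412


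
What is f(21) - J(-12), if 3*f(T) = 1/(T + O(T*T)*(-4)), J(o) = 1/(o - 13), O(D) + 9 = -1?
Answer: 208/4575 ≈ 0.045464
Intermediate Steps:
O(D) = -10 (O(D) = -9 - 1 = -10)
J(o) = 1/(-13 + o)
f(T) = 1/(3*(40 + T)) (f(T) = 1/(3*(T - 10*(-4))) = 1/(3*(T + 40)) = 1/(3*(40 + T)))
f(21) - J(-12) = 1/(3*(40 + 21)) - 1/(-13 - 12) = (1/3)/61 - 1/(-25) = (1/3)*(1/61) - 1*(-1/25) = 1/183 + 1/25 = 208/4575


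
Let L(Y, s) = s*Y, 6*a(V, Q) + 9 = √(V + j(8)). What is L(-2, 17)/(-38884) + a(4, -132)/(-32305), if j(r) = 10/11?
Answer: 289174/314036905 - √66/710710 ≈ 0.00090940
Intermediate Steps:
j(r) = 10/11 (j(r) = 10*(1/11) = 10/11)
a(V, Q) = -3/2 + √(10/11 + V)/6 (a(V, Q) = -3/2 + √(V + 10/11)/6 = -3/2 + √(10/11 + V)/6)
L(Y, s) = Y*s
L(-2, 17)/(-38884) + a(4, -132)/(-32305) = -2*17/(-38884) + (-3/2 + √(110 + 121*4)/66)/(-32305) = -34*(-1/38884) + (-3/2 + √(110 + 484)/66)*(-1/32305) = 17/19442 + (-3/2 + √594/66)*(-1/32305) = 17/19442 + (-3/2 + (3*√66)/66)*(-1/32305) = 17/19442 + (-3/2 + √66/22)*(-1/32305) = 17/19442 + (3/64610 - √66/710710) = 289174/314036905 - √66/710710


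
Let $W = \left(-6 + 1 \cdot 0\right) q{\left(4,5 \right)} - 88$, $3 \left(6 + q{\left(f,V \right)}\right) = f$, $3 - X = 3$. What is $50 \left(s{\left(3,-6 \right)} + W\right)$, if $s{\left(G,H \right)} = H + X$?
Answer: $-3300$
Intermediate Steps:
$X = 0$ ($X = 3 - 3 = 0$)
$q{\left(f,V \right)} = -6 + \frac{f}{3}$
$s{\left(G,H \right)} = H$ ($s{\left(G,H \right)} = H + 0 = H$)
$W = -60$ ($W = \left(-6 + 1 \cdot 0\right) \left(-6 + \frac{1}{3} \cdot 4\right) - 88 = \left(-6 + 0\right) \left(-6 + \frac{4}{3}\right) - 88 = \left(-6\right) \left(- \frac{14}{3}\right) - 88 = 28 - 88 = -60$)
$50 \left(s{\left(3,-6 \right)} + W\right) = 50 \left(-6 - 60\right) = 50 \left(-66\right) = -3300$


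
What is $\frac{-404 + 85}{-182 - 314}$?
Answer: $\frac{319}{496} \approx 0.64315$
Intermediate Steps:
$\frac{-404 + 85}{-182 - 314} = - \frac{319}{-496} = \left(-319\right) \left(- \frac{1}{496}\right) = \frac{319}{496}$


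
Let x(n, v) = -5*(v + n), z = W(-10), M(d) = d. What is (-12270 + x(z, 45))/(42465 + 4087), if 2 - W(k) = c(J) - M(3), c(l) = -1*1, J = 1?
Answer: -12525/46552 ≈ -0.26905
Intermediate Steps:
c(l) = -1
W(k) = 6 (W(k) = 2 - (-1 - 1*3) = 2 - (-1 - 3) = 2 - 1*(-4) = 2 + 4 = 6)
z = 6
x(n, v) = -5*n - 5*v (x(n, v) = -5*(n + v) = -5*n - 5*v)
(-12270 + x(z, 45))/(42465 + 4087) = (-12270 + (-5*6 - 5*45))/(42465 + 4087) = (-12270 + (-30 - 225))/46552 = (-12270 - 255)*(1/46552) = -12525*1/46552 = -12525/46552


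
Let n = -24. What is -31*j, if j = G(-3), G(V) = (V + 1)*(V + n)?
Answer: -1674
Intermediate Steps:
G(V) = (1 + V)*(-24 + V) (G(V) = (V + 1)*(V - 24) = (1 + V)*(-24 + V))
j = 54 (j = -24 + (-3)² - 23*(-3) = -24 + 9 + 69 = 54)
-31*j = -31*54 = -1674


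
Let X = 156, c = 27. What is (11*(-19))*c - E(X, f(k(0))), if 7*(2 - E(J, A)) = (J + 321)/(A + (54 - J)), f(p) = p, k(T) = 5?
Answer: -3833432/679 ≈ -5645.7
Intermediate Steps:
E(J, A) = 2 - (321 + J)/(7*(54 + A - J)) (E(J, A) = 2 - (J + 321)/(7*(A + (54 - J))) = 2 - (321 + J)/(7*(54 + A - J)))
(11*(-19))*c - E(X, f(k(0))) = (11*(-19))*27 - (435 - 15*156 + 14*5)/(7*(54 + 5 - 1*156)) = -209*27 - (435 - 2340 + 70)/(7*(54 + 5 - 156)) = -5643 - (-1835)/(7*(-97)) = -5643 - (-1)*(-1835)/(7*97) = -5643 - 1*1835/679 = -5643 - 1835/679 = -3833432/679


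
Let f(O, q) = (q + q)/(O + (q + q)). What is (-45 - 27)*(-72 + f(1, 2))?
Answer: 25632/5 ≈ 5126.4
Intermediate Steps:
f(O, q) = 2*q/(O + 2*q) (f(O, q) = (2*q)/(O + 2*q) = 2*q/(O + 2*q))
(-45 - 27)*(-72 + f(1, 2)) = (-45 - 27)*(-72 + 2*2/(1 + 2*2)) = -72*(-72 + 2*2/(1 + 4)) = -72*(-72 + 2*2/5) = -72*(-72 + 2*2*(1/5)) = -72*(-72 + 4/5) = -72*(-356/5) = 25632/5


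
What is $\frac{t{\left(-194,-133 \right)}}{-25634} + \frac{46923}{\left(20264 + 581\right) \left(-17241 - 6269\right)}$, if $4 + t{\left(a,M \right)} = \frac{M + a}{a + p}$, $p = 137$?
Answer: $- \frac{9756458952}{59671165170925} \approx -0.0001635$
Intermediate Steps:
$t{\left(a,M \right)} = -4 + \frac{M + a}{137 + a}$ ($t{\left(a,M \right)} = -4 + \frac{M + a}{a + 137} = -4 + \frac{M + a}{137 + a}$)
$\frac{t{\left(-194,-133 \right)}}{-25634} + \frac{46923}{\left(20264 + 581\right) \left(-17241 - 6269\right)} = \frac{\frac{1}{137 - 194} \left(-548 - 133 - -582\right)}{-25634} + \frac{46923}{\left(20264 + 581\right) \left(-17241 - 6269\right)} = \frac{-548 - 133 + 582}{-57} \left(- \frac{1}{25634}\right) + \frac{46923}{20845 \left(-23510\right)} = \left(- \frac{1}{57}\right) \left(-99\right) \left(- \frac{1}{25634}\right) + \frac{46923}{-490065950} = \frac{33}{19} \left(- \frac{1}{25634}\right) + 46923 \left(- \frac{1}{490065950}\right) = - \frac{33}{487046} - \frac{46923}{490065950} = - \frac{9756458952}{59671165170925}$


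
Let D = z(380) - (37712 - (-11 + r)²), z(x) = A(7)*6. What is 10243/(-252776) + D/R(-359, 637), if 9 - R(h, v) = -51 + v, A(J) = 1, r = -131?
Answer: 4428286381/145851752 ≈ 30.362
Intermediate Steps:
R(h, v) = 60 - v (R(h, v) = 9 - (-51 + v) = 9 + (51 - v) = 60 - v)
z(x) = 6 (z(x) = 1*6 = 6)
D = -17542 (D = 6 - (37712 - (-11 - 131)²) = 6 - (37712 - 1*(-142)²) = 6 - (37712 - 1*20164) = 6 - (37712 - 20164) = 6 - 1*17548 = 6 - 17548 = -17542)
10243/(-252776) + D/R(-359, 637) = 10243/(-252776) - 17542/(60 - 1*637) = 10243*(-1/252776) - 17542/(60 - 637) = -10243/252776 - 17542/(-577) = -10243/252776 - 17542*(-1/577) = -10243/252776 + 17542/577 = 4428286381/145851752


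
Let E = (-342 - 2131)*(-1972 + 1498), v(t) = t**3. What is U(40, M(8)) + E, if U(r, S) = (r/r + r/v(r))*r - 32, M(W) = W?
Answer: 46888401/40 ≈ 1.1722e+6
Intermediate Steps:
E = 1172202 (E = -2473*(-474) = 1172202)
U(r, S) = -32 + r*(1 + r**(-2)) (U(r, S) = (r/r + r/(r**3))*r - 32 = (1 + r/r**3)*r - 32 = (1 + r**(-2))*r - 32 = r*(1 + r**(-2)) - 32 = -32 + r*(1 + r**(-2)))
U(40, M(8)) + E = (-32 + 40 + 1/40) + 1172202 = 321/40 + 1172202 = 46888401/40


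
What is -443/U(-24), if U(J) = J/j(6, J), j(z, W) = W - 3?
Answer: -3987/8 ≈ -498.38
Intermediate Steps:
j(z, W) = -3 + W
U(J) = J/(-3 + J)
-443/U(-24) = -443/((-24/(-3 - 24))) = -443/((-24/(-27))) = -443/((-24*(-1/27))) = -443/8/9 = -443*9/8 = -3987/8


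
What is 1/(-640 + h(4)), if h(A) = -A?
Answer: -1/644 ≈ -0.0015528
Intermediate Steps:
1/(-640 + h(4)) = 1/(-640 - 1*4) = 1/(-640 - 4) = 1/(-644) = -1/644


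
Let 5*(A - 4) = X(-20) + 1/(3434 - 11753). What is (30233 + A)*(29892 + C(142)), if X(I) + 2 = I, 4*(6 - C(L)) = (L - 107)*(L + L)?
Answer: 34472532715348/41595 ≈ 8.2877e+8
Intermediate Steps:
C(L) = 6 - L*(-107 + L)/2 (C(L) = 6 - (L - 107)*(L + L)/4 = 6 - (-107 + L)*2*L/4 = 6 - L*(-107 + L)/2)
X(I) = -2 + I
A = -16639/41595 (A = 4 + ((-2 - 20) + 1/(3434 - 11753))/5 = 4 + (-22 + 1/(-8319))/5 = 4 + (-22 - 1/8319)/5 = 4 + (⅕)*(-183019/8319) = 4 - 183019/41595 = -16639/41595 ≈ -0.40002)
(30233 + A)*(29892 + C(142)) = (30233 - 16639/41595)*(29892 + (6 - ½*142² + (107/2)*142)) = 1257524996*(29892 + (6 - ½*20164 + 7597))/41595 = 1257524996*(29892 + (6 - 10082 + 7597))/41595 = 1257524996*(29892 - 2479)/41595 = (1257524996/41595)*27413 = 34472532715348/41595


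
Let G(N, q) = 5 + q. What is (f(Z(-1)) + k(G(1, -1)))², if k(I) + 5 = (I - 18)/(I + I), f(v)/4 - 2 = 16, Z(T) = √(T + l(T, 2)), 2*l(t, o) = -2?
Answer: 68121/16 ≈ 4257.6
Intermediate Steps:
l(t, o) = -1 (l(t, o) = (½)*(-2) = -1)
Z(T) = √(-1 + T) (Z(T) = √(T - 1) = √(-1 + T))
f(v) = 72 (f(v) = 8 + 4*16 = 8 + 64 = 72)
k(I) = -5 + (-18 + I)/(2*I) (k(I) = -5 + (I - 18)/(I + I) = -5 + (-18 + I)/((2*I)) = -5 + (-18 + I)*(1/(2*I)) = -5 + (-18 + I)/(2*I))
(f(Z(-1)) + k(G(1, -1)))² = (72 + (-9/2 - 9/(5 - 1)))² = (72 + (-9/2 - 9/4))² = (72 - 27/4)² = (261/4)² = 68121/16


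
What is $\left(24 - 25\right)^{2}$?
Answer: $1$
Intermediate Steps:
$\left(24 - 25\right)^{2} = \left(-1\right)^{2} = 1$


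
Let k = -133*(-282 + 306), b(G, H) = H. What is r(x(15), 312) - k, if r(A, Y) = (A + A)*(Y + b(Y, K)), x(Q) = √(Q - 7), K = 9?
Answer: 3192 + 1284*√2 ≈ 5007.9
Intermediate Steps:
x(Q) = √(-7 + Q)
k = -3192 (k = -133*24 = -3192)
r(A, Y) = 2*A*(9 + Y) (r(A, Y) = (A + A)*(Y + 9) = (2*A)*(9 + Y) = 2*A*(9 + Y))
r(x(15), 312) - k = 2*√(-7 + 15)*(9 + 312) - 1*(-3192) = 2*√8*321 + 3192 = 2*(2*√2)*321 + 3192 = 1284*√2 + 3192 = 3192 + 1284*√2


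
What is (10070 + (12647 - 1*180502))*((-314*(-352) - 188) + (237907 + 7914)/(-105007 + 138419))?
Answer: -581741603289285/33412 ≈ -1.7411e+10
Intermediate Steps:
(10070 + (12647 - 1*180502))*((-314*(-352) - 188) + (237907 + 7914)/(-105007 + 138419)) = (10070 + (12647 - 180502))*((110528 - 188) + 245821/33412) = (10070 - 167855)*(110340 + 245821*(1/33412)) = -157785*(110340 + 245821/33412) = -157785*3686925901/33412 = -581741603289285/33412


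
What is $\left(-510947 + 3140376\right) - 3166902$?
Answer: $-537473$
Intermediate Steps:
$\left(-510947 + 3140376\right) - 3166902 = 2629429 - 3166902 = -537473$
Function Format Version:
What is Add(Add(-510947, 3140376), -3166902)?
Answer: -537473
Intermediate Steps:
Add(Add(-510947, 3140376), -3166902) = Add(2629429, -3166902) = -537473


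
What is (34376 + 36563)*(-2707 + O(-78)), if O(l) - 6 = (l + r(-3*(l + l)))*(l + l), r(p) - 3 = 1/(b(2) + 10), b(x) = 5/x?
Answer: 15937368557/25 ≈ 6.3749e+8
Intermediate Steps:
r(p) = 77/25 (r(p) = 3 + 1/(5/2 + 10) = 3 + 1/(25/2) = 3 + 2/25 = 77/25)
O(l) = 6 + 2*l*(77/25 + l) (O(l) = 6 + (l + 77/25)*(l + l) = 6 + (77/25 + l)*(2*l) = 6 + 2*l*(77/25 + l))
(34376 + 36563)*(-2707 + O(-78)) = (34376 + 36563)*(-2707 + (6 + 2*(-78)**2 + (154/25)*(-78))) = 70939*(-2707 + (6 + 2*6084 - 12012/25)) = 70939*(-2707 + (6 + 12168 - 12012/25)) = 70939*(-2707 + 292338/25) = 70939*(224663/25) = 15937368557/25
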